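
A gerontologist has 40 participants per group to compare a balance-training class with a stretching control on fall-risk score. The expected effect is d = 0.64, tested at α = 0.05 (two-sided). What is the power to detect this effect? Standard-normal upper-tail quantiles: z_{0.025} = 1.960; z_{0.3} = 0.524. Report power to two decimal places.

power ≈ 0.82

For two equal groups, power = Φ(d·√(n/2) − z_{α/2}).
d·√(n/2) = 0.64 × √(40/2) = 0.64 × 4.472 = 2.862.
z_β = 2.862 − 1.960 = 0.902.
Power = Φ(0.902) = 0.817.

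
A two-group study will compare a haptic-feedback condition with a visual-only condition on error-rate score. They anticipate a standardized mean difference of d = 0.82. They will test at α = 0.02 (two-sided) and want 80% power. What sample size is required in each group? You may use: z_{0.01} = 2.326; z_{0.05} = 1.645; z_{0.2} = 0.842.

For two independent groups with equal n: n = 2·((z_{α/2} + z_β) / d)².
z_{α/2} + z_β = 2.326 + 0.842 = 3.168.
n = 2 × (3.168 / 0.82)² = 2 × 3.863² = 2 × 14.93 = 29.9.
Round up to the next whole participant.

n = 30 per group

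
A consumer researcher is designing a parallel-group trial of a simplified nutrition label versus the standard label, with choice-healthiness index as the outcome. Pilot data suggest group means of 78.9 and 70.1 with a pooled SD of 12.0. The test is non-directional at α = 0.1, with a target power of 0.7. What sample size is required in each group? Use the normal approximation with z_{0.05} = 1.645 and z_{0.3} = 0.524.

Cohen's d = |M₁ − M₂| / SD_pooled = |78.9 − 70.1| / 12.0 = 8.8 / 12.0 = 0.733.
For two independent groups with equal n: n = 2·((z_{α/2} + z_β) / d)².
z_{α/2} + z_β = 1.645 + 0.524 = 2.169.
n = 2 × (2.169 / 0.733)² = 2 × 2.959² = 2 × 8.76 = 17.5.
Round up to the next whole participant.

n = 18 per group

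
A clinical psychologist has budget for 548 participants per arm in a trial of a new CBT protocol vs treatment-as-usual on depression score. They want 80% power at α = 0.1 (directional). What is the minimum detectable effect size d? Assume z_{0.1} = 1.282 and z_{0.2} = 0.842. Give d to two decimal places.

d_min ≈ 0.13

For two independent groups of n = 548 each: d_min = (z_{α} + z_β)·√(2/n).
z-sum = 1.282 + 0.842 = 2.124.
d_min = 2.124 × √(2/548) = 2.124 × 0.0604 = 0.128.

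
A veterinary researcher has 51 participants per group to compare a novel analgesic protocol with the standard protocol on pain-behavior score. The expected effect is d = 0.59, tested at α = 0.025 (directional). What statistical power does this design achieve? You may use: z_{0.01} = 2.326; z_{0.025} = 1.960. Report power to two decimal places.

power ≈ 0.85

For two equal groups, power = Φ(d·√(n/2) − z_{α}).
d·√(n/2) = 0.59 × √(51/2) = 0.59 × 5.050 = 2.979.
z_β = 2.979 − 1.960 = 1.019.
Power = Φ(1.019) = 0.846.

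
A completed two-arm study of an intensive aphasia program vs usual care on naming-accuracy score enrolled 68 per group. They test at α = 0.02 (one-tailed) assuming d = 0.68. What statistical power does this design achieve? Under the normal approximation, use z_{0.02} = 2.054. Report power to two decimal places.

For two equal groups, power = Φ(d·√(n/2) − z_{α}).
d·√(n/2) = 0.68 × √(68/2) = 0.68 × 5.831 = 3.965.
z_β = 3.965 − 2.054 = 1.911.
Power = Φ(1.911) = 0.972.

power ≈ 0.97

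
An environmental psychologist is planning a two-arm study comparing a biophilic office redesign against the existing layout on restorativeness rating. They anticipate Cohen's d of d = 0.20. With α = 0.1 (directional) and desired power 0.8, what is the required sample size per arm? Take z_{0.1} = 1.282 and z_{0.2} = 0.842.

For two independent groups with equal n: n = 2·((z_{α} + z_β) / d)².
z_{α} + z_β = 1.282 + 0.842 = 2.124.
n = 2 × (2.124 / 0.20)² = 2 × 10.620² = 2 × 112.78 = 225.6.
Round up to the next whole participant.

n = 226 per group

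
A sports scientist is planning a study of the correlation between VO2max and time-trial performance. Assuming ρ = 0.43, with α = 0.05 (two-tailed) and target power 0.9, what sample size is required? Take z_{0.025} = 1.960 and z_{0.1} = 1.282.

Fisher's z: C = ½·ln((1+r)/(1−r)) = ½·ln(2.5088) = 0.4599.
n = ((z_{α/2} + z_β)/C)² + 3.
(1.960 + 1.282) / 0.4599 = 3.242 / 0.4599 = 7.049.
n = 7.049² + 3 = 49.69 + 3 = 52.7.
Round up.

n = 53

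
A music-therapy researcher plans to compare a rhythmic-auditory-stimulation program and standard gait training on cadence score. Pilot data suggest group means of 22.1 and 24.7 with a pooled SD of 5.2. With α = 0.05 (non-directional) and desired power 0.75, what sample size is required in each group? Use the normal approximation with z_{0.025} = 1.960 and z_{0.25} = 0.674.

Cohen's d = |M₁ − M₂| / SD_pooled = |22.1 − 24.7| / 5.2 = 2.6 / 5.2 = 0.500.
For two independent groups with equal n: n = 2·((z_{α/2} + z_β) / d)².
z_{α/2} + z_β = 1.960 + 0.674 = 2.634.
n = 2 × (2.634 / 0.500)² = 2 × 5.268² = 2 × 27.75 = 55.5.
Round up to the next whole participant.

n = 56 per group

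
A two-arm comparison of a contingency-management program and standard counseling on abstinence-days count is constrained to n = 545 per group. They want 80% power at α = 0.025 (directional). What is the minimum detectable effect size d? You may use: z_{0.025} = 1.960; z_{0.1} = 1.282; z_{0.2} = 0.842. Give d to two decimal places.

d_min ≈ 0.17

For two independent groups of n = 545 each: d_min = (z_{α} + z_β)·√(2/n).
z-sum = 1.960 + 0.842 = 2.802.
d_min = 2.802 × √(2/545) = 2.802 × 0.0606 = 0.170.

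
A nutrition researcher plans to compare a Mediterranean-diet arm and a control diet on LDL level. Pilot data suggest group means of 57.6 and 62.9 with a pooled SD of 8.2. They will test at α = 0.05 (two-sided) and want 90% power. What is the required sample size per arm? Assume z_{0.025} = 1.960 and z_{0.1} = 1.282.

Cohen's d = |M₁ − M₂| / SD_pooled = |57.6 − 62.9| / 8.2 = 5.3 / 8.2 = 0.646.
For two independent groups with equal n: n = 2·((z_{α/2} + z_β) / d)².
z_{α/2} + z_β = 1.960 + 1.282 = 3.242.
n = 2 × (3.242 / 0.646)² = 2 × 5.019² = 2 × 25.19 = 50.4.
Round up to the next whole participant.

n = 51 per group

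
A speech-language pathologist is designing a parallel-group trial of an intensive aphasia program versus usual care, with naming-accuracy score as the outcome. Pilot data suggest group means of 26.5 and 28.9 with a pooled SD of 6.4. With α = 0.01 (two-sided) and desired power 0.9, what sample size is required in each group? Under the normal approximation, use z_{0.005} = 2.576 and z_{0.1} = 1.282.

Cohen's d = |M₁ − M₂| / SD_pooled = |26.5 − 28.9| / 6.4 = 2.4 / 6.4 = 0.375.
For two independent groups with equal n: n = 2·((z_{α/2} + z_β) / d)².
z_{α/2} + z_β = 2.576 + 1.282 = 3.858.
n = 2 × (3.858 / 0.375)² = 2 × 10.288² = 2 × 105.84 = 211.7.
Round up to the next whole participant.

n = 212 per group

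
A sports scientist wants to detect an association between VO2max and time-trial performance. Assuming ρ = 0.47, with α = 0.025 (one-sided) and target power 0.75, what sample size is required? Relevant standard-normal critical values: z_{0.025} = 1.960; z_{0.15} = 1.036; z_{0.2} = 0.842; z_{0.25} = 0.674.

Fisher's z: C = ½·ln((1+r)/(1−r)) = ½·ln(2.7736) = 0.5101.
n = ((z_{α} + z_β)/C)² + 3.
(1.960 + 0.674) / 0.5101 = 2.634 / 0.5101 = 5.164.
n = 5.164² + 3 = 26.66 + 3 = 29.7.
Round up.

n = 30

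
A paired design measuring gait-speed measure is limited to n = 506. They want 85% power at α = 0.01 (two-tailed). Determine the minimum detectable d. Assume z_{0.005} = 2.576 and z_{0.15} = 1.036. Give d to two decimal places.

d_min ≈ 0.16

For a single sample (or paired design) of n = 506: d_min = (z_{α/2} + z_β)/√n.
z-sum = 2.576 + 1.036 = 3.612.
d_min = 3.612 / √506 = 3.612 / 22.494 = 0.161.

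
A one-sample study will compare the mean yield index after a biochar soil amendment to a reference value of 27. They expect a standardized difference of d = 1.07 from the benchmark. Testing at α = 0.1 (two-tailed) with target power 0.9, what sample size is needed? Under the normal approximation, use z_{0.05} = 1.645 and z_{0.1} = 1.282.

n = 8

For a one-sample test: n = ((z_{α/2} + z_β) / d)².
z_{α/2} + z_β = 1.645 + 1.282 = 2.927.
n = (2.927 / 1.07)² = 2.736² = 7.48.
Round up.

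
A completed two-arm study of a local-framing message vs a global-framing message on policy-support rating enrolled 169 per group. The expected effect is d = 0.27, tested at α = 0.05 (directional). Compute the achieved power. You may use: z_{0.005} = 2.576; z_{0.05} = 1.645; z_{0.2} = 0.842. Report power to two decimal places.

power ≈ 0.80

For two equal groups, power = Φ(d·√(n/2) − z_{α}).
d·√(n/2) = 0.27 × √(169/2) = 0.27 × 9.192 = 2.482.
z_β = 2.482 − 1.645 = 0.837.
Power = Φ(0.837) = 0.799.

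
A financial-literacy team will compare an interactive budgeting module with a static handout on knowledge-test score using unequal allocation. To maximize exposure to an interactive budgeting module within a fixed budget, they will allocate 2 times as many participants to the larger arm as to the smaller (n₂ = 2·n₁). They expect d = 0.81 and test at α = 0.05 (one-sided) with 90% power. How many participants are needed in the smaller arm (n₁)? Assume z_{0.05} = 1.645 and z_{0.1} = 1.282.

With allocation ratio k = n₂/n₁ = 2, Var(x̄₁−x̄₂) = σ²(1/n₁ + 1/(k·n₁)) = σ²·(k+1)/(k·n₁).
So n₁ = (1 + 1/k)·((z_{α} + z_β)/d)² = 1.500 × (2.927/0.81)².
n₁ = 1.500 × 13.06 = 19.6.
Round up: n₁ = 20, giving n₂ = 2 × 20 = 40.

n₁ = 20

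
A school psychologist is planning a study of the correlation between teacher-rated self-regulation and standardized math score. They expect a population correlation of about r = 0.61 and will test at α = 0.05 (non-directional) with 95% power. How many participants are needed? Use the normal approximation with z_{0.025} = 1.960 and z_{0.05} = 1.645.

n = 29

Fisher's z: C = ½·ln((1+r)/(1−r)) = ½·ln(4.1282) = 0.7089.
n = ((z_{α/2} + z_β)/C)² + 3.
(1.960 + 1.645) / 0.7089 = 3.605 / 0.7089 = 5.085.
n = 5.085² + 3 = 25.86 + 3 = 28.9.
Round up.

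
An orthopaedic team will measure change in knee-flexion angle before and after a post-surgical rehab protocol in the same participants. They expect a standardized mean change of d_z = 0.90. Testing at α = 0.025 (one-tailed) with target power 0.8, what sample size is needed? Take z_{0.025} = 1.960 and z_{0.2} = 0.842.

For a paired (one-sample on differences) test: n = ((z_{α} + z_β) / d)².
z_{α} + z_β = 1.960 + 0.842 = 2.802.
n = (2.802 / 0.90)² = 3.113² = 9.69.
Round up.

n = 10 pairs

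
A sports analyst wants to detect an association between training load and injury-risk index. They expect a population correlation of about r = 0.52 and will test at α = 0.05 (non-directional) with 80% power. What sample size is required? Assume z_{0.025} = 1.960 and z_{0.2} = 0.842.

Fisher's z: C = ½·ln((1+r)/(1−r)) = ½·ln(3.1667) = 0.5763.
n = ((z_{α/2} + z_β)/C)² + 3.
(1.960 + 0.842) / 0.5763 = 2.802 / 0.5763 = 4.862.
n = 4.862² + 3 = 23.64 + 3 = 26.6.
Round up.

n = 27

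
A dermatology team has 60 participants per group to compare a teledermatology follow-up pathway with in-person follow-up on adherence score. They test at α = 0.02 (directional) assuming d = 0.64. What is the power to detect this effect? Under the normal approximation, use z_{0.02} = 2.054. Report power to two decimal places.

For two equal groups, power = Φ(d·√(n/2) − z_{α}).
d·√(n/2) = 0.64 × √(60/2) = 0.64 × 5.477 = 3.505.
z_β = 3.505 − 2.054 = 1.451.
Power = Φ(1.451) = 0.927.

power ≈ 0.93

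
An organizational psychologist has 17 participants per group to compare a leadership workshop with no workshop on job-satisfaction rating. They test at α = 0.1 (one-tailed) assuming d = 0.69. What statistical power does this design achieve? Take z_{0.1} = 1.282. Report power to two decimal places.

For two equal groups, power = Φ(d·√(n/2) − z_{α}).
d·√(n/2) = 0.69 × √(17/2) = 0.69 × 2.915 = 2.012.
z_β = 2.012 − 1.282 = 0.730.
Power = Φ(0.730) = 0.767.

power ≈ 0.77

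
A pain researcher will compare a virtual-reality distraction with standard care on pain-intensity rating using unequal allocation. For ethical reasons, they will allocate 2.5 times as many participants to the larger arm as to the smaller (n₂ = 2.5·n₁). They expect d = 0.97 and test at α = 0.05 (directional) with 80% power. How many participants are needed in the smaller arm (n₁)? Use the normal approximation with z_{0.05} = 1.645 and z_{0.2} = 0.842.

With allocation ratio k = n₂/n₁ = 2.5, Var(x̄₁−x̄₂) = σ²(1/n₁ + 1/(k·n₁)) = σ²·(k+1)/(k·n₁).
So n₁ = (1 + 1/k)·((z_{α} + z_β)/d)² = 1.400 × (2.487/0.97)².
n₁ = 1.400 × 6.57 = 9.2.
Round up: n₁ = 10, giving n₂ = 2.5 × 10 = 25.

n₁ = 10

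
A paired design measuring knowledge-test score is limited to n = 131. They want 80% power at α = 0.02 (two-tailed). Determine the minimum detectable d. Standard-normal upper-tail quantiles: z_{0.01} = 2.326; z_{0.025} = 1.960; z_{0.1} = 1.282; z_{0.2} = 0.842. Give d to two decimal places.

d_min ≈ 0.28

For a single sample (or paired design) of n = 131: d_min = (z_{α/2} + z_β)/√n.
z-sum = 2.326 + 0.842 = 3.168.
d_min = 3.168 / √131 = 3.168 / 11.446 = 0.277.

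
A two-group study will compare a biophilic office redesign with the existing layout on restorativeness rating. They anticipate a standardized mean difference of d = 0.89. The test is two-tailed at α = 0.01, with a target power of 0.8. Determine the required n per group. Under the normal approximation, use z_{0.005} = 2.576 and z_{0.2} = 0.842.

n = 30 per group

For two independent groups with equal n: n = 2·((z_{α/2} + z_β) / d)².
z_{α/2} + z_β = 2.576 + 0.842 = 3.418.
n = 2 × (3.418 / 0.89)² = 2 × 3.840² = 2 × 14.75 = 29.5.
Round up to the next whole participant.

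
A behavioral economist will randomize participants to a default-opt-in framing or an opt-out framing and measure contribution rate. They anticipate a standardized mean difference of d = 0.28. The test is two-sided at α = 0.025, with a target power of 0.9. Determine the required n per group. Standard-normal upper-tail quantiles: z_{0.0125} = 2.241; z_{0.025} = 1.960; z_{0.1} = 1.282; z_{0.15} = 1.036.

n = 317 per group

For two independent groups with equal n: n = 2·((z_{α/2} + z_β) / d)².
z_{α/2} + z_β = 2.241 + 1.282 = 3.523.
n = 2 × (3.523 / 0.28)² = 2 × 12.582² = 2 × 158.31 = 316.6.
Round up to the next whole participant.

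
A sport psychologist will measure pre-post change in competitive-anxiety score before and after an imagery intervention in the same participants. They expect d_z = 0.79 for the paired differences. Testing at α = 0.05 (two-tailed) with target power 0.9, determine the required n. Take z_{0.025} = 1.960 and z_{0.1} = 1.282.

For a paired (one-sample on differences) test: n = ((z_{α/2} + z_β) / d)².
z_{α/2} + z_β = 1.960 + 1.282 = 3.242.
n = (3.242 / 0.79)² = 4.104² = 16.84.
Round up.

n = 17 pairs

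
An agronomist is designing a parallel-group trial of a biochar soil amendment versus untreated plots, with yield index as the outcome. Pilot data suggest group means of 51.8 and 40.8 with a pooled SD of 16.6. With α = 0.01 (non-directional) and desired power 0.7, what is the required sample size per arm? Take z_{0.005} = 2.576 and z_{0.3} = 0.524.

n = 44 per group

Cohen's d = |M₁ − M₂| / SD_pooled = |51.8 − 40.8| / 16.6 = 11.0 / 16.6 = 0.663.
For two independent groups with equal n: n = 2·((z_{α/2} + z_β) / d)².
z_{α/2} + z_β = 2.576 + 0.524 = 3.100.
n = 2 × (3.100 / 0.663)² = 2 × 4.676² = 2 × 21.86 = 43.7.
Round up to the next whole participant.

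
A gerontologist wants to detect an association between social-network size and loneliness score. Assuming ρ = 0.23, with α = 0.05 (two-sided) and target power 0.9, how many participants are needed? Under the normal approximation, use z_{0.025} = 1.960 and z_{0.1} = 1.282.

Fisher's z: C = ½·ln((1+r)/(1−r)) = ½·ln(1.5974) = 0.2342.
n = ((z_{α/2} + z_β)/C)² + 3.
(1.960 + 1.282) / 0.2342 = 3.242 / 0.2342 = 13.843.
n = 13.843² + 3 = 191.63 + 3 = 194.6.
Round up.

n = 195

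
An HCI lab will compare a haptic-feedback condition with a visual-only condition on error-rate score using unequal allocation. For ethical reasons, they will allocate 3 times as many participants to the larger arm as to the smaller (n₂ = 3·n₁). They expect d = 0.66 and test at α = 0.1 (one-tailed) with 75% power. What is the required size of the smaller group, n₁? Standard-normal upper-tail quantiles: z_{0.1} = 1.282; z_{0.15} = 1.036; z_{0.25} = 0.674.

n₁ = 12

With allocation ratio k = n₂/n₁ = 3, Var(x̄₁−x̄₂) = σ²(1/n₁ + 1/(k·n₁)) = σ²·(k+1)/(k·n₁).
So n₁ = (1 + 1/k)·((z_{α} + z_β)/d)² = 1.333 × (1.956/0.66)².
n₁ = 1.333 × 8.78 = 11.7.
Round up: n₁ = 12, giving n₂ = 3 × 12 = 36.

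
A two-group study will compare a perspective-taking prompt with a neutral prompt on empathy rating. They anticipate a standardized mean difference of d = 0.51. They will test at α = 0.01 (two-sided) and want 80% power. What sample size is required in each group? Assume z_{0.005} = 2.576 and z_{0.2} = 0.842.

For two independent groups with equal n: n = 2·((z_{α/2} + z_β) / d)².
z_{α/2} + z_β = 2.576 + 0.842 = 3.418.
n = 2 × (3.418 / 0.51)² = 2 × 6.702² = 2 × 44.92 = 89.8.
Round up to the next whole participant.

n = 90 per group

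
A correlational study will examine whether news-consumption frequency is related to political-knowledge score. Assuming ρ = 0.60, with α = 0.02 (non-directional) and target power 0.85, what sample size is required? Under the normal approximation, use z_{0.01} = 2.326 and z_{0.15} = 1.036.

Fisher's z: C = ½·ln((1+r)/(1−r)) = ½·ln(4.0000) = 0.6931.
n = ((z_{α/2} + z_β)/C)² + 3.
(2.326 + 1.036) / 0.6931 = 3.362 / 0.6931 = 4.851.
n = 4.851² + 3 = 23.53 + 3 = 26.5.
Round up.

n = 27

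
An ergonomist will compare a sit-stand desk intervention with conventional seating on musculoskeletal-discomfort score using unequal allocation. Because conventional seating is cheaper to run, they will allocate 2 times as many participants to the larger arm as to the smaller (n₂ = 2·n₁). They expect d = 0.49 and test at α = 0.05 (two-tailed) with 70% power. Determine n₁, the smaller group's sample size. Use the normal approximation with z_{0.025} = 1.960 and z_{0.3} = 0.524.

n₁ = 39

With allocation ratio k = n₂/n₁ = 2, Var(x̄₁−x̄₂) = σ²(1/n₁ + 1/(k·n₁)) = σ²·(k+1)/(k·n₁).
So n₁ = (1 + 1/k)·((z_{α/2} + z_β)/d)² = 1.500 × (2.484/0.49)².
n₁ = 1.500 × 25.70 = 38.5.
Round up: n₁ = 39, giving n₂ = 2 × 39 = 78.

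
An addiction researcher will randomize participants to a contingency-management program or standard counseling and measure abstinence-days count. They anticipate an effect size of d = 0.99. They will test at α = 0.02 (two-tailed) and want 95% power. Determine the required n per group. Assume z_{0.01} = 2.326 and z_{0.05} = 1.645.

n = 33 per group

For two independent groups with equal n: n = 2·((z_{α/2} + z_β) / d)².
z_{α/2} + z_β = 2.326 + 1.645 = 3.971.
n = 2 × (3.971 / 0.99)² = 2 × 4.011² = 2 × 16.09 = 32.2.
Round up to the next whole participant.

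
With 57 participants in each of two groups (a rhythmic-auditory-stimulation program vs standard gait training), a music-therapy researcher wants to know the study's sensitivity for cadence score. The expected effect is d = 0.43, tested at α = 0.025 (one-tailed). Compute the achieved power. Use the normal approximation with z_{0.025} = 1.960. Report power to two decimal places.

For two equal groups, power = Φ(d·√(n/2) − z_{α}).
d·√(n/2) = 0.43 × √(57/2) = 0.43 × 5.339 = 2.296.
z_β = 2.296 − 1.960 = 0.336.
Power = Φ(0.336) = 0.631.

power ≈ 0.63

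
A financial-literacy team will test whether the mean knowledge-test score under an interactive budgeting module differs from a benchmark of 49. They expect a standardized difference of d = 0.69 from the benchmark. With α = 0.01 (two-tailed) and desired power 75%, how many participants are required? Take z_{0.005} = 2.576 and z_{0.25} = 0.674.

For a one-sample test: n = ((z_{α/2} + z_β) / d)².
z_{α/2} + z_β = 2.576 + 0.674 = 3.250.
n = (3.250 / 0.69)² = 4.710² = 22.19.
Round up.

n = 23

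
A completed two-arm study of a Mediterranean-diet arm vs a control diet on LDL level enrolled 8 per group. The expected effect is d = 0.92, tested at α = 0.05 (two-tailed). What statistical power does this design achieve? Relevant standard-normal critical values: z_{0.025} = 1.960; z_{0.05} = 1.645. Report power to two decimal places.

For two equal groups, power = Φ(d·√(n/2) − z_{α/2}).
d·√(n/2) = 0.92 × √(8/2) = 0.92 × 2.000 = 1.840.
z_β = 1.840 − 1.960 = -0.120.
Power = Φ(-0.120) = 0.452.

power ≈ 0.45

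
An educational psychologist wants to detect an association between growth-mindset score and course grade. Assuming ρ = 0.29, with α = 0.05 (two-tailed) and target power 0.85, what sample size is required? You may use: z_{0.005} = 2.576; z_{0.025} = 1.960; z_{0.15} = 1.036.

n = 104

Fisher's z: C = ½·ln((1+r)/(1−r)) = ½·ln(1.8169) = 0.2986.
n = ((z_{α/2} + z_β)/C)² + 3.
(1.960 + 1.036) / 0.2986 = 2.996 / 0.2986 = 10.033.
n = 10.033² + 3 = 100.67 + 3 = 103.7.
Round up.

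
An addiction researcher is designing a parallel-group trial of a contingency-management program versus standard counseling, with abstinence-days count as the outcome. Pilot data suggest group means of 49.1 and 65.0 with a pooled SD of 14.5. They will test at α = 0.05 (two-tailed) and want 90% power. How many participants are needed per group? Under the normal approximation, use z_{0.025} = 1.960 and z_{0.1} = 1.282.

n = 18 per group

Cohen's d = |M₁ − M₂| / SD_pooled = |49.1 − 65.0| / 14.5 = 15.9 / 14.5 = 1.097.
For two independent groups with equal n: n = 2·((z_{α/2} + z_β) / d)².
z_{α/2} + z_β = 1.960 + 1.282 = 3.242.
n = 2 × (3.242 / 1.097)² = 2 × 2.955² = 2 × 8.73 = 17.5.
Round up to the next whole participant.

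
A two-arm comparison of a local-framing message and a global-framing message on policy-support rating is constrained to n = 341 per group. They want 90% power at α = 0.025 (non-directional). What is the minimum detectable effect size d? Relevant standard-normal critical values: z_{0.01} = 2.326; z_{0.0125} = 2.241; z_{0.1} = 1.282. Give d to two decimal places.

d_min ≈ 0.27

For two independent groups of n = 341 each: d_min = (z_{α/2} + z_β)·√(2/n).
z-sum = 2.241 + 1.282 = 3.523.
d_min = 3.523 × √(2/341) = 3.523 × 0.0766 = 0.270.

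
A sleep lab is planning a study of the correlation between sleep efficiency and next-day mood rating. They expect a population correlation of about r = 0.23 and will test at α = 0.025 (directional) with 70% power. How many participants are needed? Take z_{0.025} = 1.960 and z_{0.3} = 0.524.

n = 116

Fisher's z: C = ½·ln((1+r)/(1−r)) = ½·ln(1.5974) = 0.2342.
n = ((z_{α} + z_β)/C)² + 3.
(1.960 + 0.524) / 0.2342 = 2.484 / 0.2342 = 10.606.
n = 10.606² + 3 = 112.49 + 3 = 115.5.
Round up.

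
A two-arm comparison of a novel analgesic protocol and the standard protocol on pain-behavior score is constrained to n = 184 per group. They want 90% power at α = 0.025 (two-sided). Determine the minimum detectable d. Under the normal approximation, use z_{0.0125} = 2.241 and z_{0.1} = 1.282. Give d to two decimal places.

d_min ≈ 0.37

For two independent groups of n = 184 each: d_min = (z_{α/2} + z_β)·√(2/n).
z-sum = 2.241 + 1.282 = 3.523.
d_min = 3.523 × √(2/184) = 3.523 × 0.1043 = 0.367.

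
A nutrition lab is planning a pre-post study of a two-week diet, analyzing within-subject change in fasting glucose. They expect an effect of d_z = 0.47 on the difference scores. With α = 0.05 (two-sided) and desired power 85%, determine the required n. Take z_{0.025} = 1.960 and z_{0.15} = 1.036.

For a paired (one-sample on differences) test: n = ((z_{α/2} + z_β) / d)².
z_{α/2} + z_β = 1.960 + 1.036 = 2.996.
n = (2.996 / 0.47)² = 6.374² = 40.63.
Round up.

n = 41 pairs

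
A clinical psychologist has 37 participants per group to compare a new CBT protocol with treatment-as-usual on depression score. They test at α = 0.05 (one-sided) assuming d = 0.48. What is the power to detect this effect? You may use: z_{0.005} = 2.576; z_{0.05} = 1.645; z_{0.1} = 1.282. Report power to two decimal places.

For two equal groups, power = Φ(d·√(n/2) − z_{α}).
d·√(n/2) = 0.48 × √(37/2) = 0.48 × 4.301 = 2.065.
z_β = 2.065 − 1.645 = 0.420.
Power = Φ(0.420) = 0.663.

power ≈ 0.66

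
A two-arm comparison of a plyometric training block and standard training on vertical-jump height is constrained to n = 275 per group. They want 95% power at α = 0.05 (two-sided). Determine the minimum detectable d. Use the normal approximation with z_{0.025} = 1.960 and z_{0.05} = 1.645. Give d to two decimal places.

d_min ≈ 0.31

For two independent groups of n = 275 each: d_min = (z_{α/2} + z_β)·√(2/n).
z-sum = 1.960 + 1.645 = 3.605.
d_min = 3.605 × √(2/275) = 3.605 × 0.0853 = 0.307.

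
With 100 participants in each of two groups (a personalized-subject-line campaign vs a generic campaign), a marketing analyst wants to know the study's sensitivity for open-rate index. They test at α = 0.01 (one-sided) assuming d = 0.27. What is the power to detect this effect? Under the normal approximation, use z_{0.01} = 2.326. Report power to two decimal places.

power ≈ 0.34

For two equal groups, power = Φ(d·√(n/2) − z_{α}).
d·√(n/2) = 0.27 × √(100/2) = 0.27 × 7.071 = 1.909.
z_β = 1.909 − 2.326 = -0.417.
Power = Φ(-0.417) = 0.338.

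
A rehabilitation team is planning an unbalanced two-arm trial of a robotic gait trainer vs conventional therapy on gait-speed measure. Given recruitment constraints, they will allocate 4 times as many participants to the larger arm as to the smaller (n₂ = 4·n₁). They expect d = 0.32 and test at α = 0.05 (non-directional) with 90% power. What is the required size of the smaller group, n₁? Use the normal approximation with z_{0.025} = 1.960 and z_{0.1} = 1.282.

With allocation ratio k = n₂/n₁ = 4, Var(x̄₁−x̄₂) = σ²(1/n₁ + 1/(k·n₁)) = σ²·(k+1)/(k·n₁).
So n₁ = (1 + 1/k)·((z_{α/2} + z_β)/d)² = 1.250 × (3.242/0.32)².
n₁ = 1.250 × 102.64 = 128.3.
Round up: n₁ = 129, giving n₂ = 4 × 129 = 516.

n₁ = 129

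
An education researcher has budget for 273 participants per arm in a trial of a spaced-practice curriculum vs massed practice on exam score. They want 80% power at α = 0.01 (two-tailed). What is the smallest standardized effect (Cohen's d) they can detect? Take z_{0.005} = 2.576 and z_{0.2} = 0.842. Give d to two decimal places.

For two independent groups of n = 273 each: d_min = (z_{α/2} + z_β)·√(2/n).
z-sum = 2.576 + 0.842 = 3.418.
d_min = 3.418 × √(2/273) = 3.418 × 0.0856 = 0.293.

d_min ≈ 0.29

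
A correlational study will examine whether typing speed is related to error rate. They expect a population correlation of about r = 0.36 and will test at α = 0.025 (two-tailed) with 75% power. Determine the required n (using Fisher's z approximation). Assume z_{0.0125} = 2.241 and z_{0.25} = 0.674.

n = 63

Fisher's z: C = ½·ln((1+r)/(1−r)) = ½·ln(2.1250) = 0.3769.
n = ((z_{α/2} + z_β)/C)² + 3.
(2.241 + 0.674) / 0.3769 = 2.915 / 0.3769 = 7.734.
n = 7.734² + 3 = 59.82 + 3 = 62.8.
Round up.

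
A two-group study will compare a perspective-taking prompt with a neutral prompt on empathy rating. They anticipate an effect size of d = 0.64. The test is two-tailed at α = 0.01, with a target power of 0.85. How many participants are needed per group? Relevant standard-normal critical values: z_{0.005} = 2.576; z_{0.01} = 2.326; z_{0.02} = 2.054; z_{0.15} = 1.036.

n = 64 per group

For two independent groups with equal n: n = 2·((z_{α/2} + z_β) / d)².
z_{α/2} + z_β = 2.576 + 1.036 = 3.612.
n = 2 × (3.612 / 0.64)² = 2 × 5.644² = 2 × 31.85 = 63.7.
Round up to the next whole participant.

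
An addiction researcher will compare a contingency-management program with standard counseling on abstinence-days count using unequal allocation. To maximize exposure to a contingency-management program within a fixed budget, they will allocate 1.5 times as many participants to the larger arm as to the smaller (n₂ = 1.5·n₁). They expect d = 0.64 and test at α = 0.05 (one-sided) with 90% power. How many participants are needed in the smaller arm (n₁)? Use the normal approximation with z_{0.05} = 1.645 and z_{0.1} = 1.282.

With allocation ratio k = n₂/n₁ = 1.5, Var(x̄₁−x̄₂) = σ²(1/n₁ + 1/(k·n₁)) = σ²·(k+1)/(k·n₁).
So n₁ = (1 + 1/k)·((z_{α} + z_β)/d)² = 1.667 × (2.927/0.64)².
n₁ = 1.667 × 20.92 = 34.9.
Round up: n₁ = 35, giving n₂ = ⌈1.5 × 35⌉ = ⌈52.5⌉ = 53.

n₁ = 35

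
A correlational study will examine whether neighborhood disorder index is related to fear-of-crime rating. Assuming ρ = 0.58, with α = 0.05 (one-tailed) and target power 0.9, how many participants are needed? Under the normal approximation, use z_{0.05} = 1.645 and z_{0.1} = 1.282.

Fisher's z: C = ½·ln((1+r)/(1−r)) = ½·ln(3.7619) = 0.6625.
n = ((z_{α} + z_β)/C)² + 3.
(1.645 + 1.282) / 0.6625 = 2.927 / 0.6625 = 4.418.
n = 4.418² + 3 = 19.52 + 3 = 22.5.
Round up.

n = 23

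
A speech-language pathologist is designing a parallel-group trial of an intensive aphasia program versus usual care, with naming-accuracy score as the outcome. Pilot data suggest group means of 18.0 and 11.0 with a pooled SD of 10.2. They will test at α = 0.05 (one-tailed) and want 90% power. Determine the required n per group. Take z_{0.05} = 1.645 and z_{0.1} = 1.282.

n = 37 per group

Cohen's d = |M₁ − M₂| / SD_pooled = |18.0 − 11.0| / 10.2 = 7.0 / 10.2 = 0.686.
For two independent groups with equal n: n = 2·((z_{α} + z_β) / d)².
z_{α} + z_β = 1.645 + 1.282 = 2.927.
n = 2 × (2.927 / 0.686)² = 2 × 4.267² = 2 × 18.21 = 36.4.
Round up to the next whole participant.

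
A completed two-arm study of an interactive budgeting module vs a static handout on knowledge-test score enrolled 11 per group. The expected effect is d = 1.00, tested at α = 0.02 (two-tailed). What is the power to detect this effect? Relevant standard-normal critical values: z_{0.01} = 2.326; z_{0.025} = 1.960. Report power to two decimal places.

For two equal groups, power = Φ(d·√(n/2) − z_{α/2}).
d·√(n/2) = 1.00 × √(11/2) = 1.00 × 2.345 = 2.345.
z_β = 2.345 − 2.326 = 0.019.
Power = Φ(0.019) = 0.508.

power ≈ 0.51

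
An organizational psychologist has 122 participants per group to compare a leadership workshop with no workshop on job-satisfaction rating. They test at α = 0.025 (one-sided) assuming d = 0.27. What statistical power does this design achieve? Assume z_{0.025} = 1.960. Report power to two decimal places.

For two equal groups, power = Φ(d·√(n/2) − z_{α}).
d·√(n/2) = 0.27 × √(122/2) = 0.27 × 7.810 = 2.109.
z_β = 2.109 − 1.960 = 0.149.
Power = Φ(0.149) = 0.559.

power ≈ 0.56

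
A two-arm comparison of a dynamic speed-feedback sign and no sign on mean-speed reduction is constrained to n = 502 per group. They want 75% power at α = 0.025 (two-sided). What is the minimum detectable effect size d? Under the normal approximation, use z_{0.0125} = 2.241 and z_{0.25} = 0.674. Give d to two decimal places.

For two independent groups of n = 502 each: d_min = (z_{α/2} + z_β)·√(2/n).
z-sum = 2.241 + 0.674 = 2.915.
d_min = 2.915 × √(2/502) = 2.915 × 0.0631 = 0.184.

d_min ≈ 0.18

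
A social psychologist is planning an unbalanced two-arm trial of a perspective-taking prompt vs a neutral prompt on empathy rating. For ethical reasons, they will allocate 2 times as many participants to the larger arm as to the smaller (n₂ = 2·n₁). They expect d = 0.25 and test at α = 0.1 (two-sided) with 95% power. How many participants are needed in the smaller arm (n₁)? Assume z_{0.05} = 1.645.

With allocation ratio k = n₂/n₁ = 2, Var(x̄₁−x̄₂) = σ²(1/n₁ + 1/(k·n₁)) = σ²·(k+1)/(k·n₁).
So n₁ = (1 + 1/k)·((z_{α/2} + z_β)/d)² = 1.500 × (3.290/0.25)².
n₁ = 1.500 × 173.19 = 259.8.
Round up: n₁ = 260, giving n₂ = 2 × 260 = 520.

n₁ = 260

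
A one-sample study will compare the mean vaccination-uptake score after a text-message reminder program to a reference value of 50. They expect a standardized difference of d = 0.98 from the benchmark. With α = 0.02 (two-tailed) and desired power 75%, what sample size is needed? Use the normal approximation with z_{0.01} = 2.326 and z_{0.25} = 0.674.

n = 10

For a one-sample test: n = ((z_{α/2} + z_β) / d)².
z_{α/2} + z_β = 2.326 + 0.674 = 3.000.
n = (3.000 / 0.98)² = 3.061² = 9.37.
Round up.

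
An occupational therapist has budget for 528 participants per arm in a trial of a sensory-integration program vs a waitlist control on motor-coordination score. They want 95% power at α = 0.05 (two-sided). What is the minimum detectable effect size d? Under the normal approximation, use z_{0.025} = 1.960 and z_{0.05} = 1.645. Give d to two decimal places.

For two independent groups of n = 528 each: d_min = (z_{α/2} + z_β)·√(2/n).
z-sum = 1.960 + 1.645 = 3.605.
d_min = 3.605 × √(2/528) = 3.605 × 0.0615 = 0.222.

d_min ≈ 0.22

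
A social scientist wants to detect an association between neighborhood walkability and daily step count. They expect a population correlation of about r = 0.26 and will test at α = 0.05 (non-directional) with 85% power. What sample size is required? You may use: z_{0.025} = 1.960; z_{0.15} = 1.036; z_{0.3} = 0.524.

Fisher's z: C = ½·ln((1+r)/(1−r)) = ½·ln(1.7027) = 0.2661.
n = ((z_{α/2} + z_β)/C)² + 3.
(1.960 + 1.036) / 0.2661 = 2.996 / 0.2661 = 11.259.
n = 11.259² + 3 = 126.76 + 3 = 129.8.
Round up.

n = 130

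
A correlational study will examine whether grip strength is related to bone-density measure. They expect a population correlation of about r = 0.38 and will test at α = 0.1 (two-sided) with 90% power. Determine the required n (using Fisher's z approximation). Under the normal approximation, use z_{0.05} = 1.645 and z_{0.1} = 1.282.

Fisher's z: C = ½·ln((1+r)/(1−r)) = ½·ln(2.2258) = 0.4001.
n = ((z_{α/2} + z_β)/C)² + 3.
(1.645 + 1.282) / 0.4001 = 2.927 / 0.4001 = 7.316.
n = 7.316² + 3 = 53.52 + 3 = 56.5.
Round up.

n = 57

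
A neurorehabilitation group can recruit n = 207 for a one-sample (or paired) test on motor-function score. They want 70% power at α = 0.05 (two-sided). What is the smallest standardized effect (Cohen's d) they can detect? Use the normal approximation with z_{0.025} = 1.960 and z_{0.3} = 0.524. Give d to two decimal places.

For a single sample (or paired design) of n = 207: d_min = (z_{α/2} + z_β)/√n.
z-sum = 1.960 + 0.524 = 2.484.
d_min = 2.484 / √207 = 2.484 / 14.387 = 0.173.

d_min ≈ 0.17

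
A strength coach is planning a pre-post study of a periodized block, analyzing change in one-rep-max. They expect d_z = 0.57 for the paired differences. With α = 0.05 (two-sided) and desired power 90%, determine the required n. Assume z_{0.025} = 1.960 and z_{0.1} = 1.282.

n = 33 pairs

For a paired (one-sample on differences) test: n = ((z_{α/2} + z_β) / d)².
z_{α/2} + z_β = 1.960 + 1.282 = 3.242.
n = (3.242 / 0.57)² = 5.688² = 32.35.
Round up.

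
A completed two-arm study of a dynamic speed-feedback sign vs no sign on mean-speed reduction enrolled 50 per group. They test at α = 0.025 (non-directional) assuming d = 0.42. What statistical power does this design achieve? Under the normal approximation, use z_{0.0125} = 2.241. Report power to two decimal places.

power ≈ 0.44

For two equal groups, power = Φ(d·√(n/2) − z_{α/2}).
d·√(n/2) = 0.42 × √(50/2) = 0.42 × 5.000 = 2.100.
z_β = 2.100 − 2.241 = -0.141.
Power = Φ(-0.141) = 0.444.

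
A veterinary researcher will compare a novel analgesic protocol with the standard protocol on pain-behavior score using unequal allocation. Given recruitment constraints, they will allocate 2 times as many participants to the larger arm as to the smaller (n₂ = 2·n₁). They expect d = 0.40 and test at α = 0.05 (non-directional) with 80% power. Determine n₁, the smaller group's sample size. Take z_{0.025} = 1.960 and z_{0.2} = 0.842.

With allocation ratio k = n₂/n₁ = 2, Var(x̄₁−x̄₂) = σ²(1/n₁ + 1/(k·n₁)) = σ²·(k+1)/(k·n₁).
So n₁ = (1 + 1/k)·((z_{α/2} + z_β)/d)² = 1.500 × (2.802/0.40)².
n₁ = 1.500 × 49.07 = 73.6.
Round up: n₁ = 74, giving n₂ = 2 × 74 = 148.

n₁ = 74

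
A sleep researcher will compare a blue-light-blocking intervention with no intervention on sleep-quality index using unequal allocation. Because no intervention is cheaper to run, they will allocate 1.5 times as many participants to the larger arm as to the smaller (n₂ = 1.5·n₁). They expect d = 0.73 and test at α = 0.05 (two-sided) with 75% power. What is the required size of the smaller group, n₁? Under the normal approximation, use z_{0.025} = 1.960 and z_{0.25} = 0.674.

With allocation ratio k = n₂/n₁ = 1.5, Var(x̄₁−x̄₂) = σ²(1/n₁ + 1/(k·n₁)) = σ²·(k+1)/(k·n₁).
So n₁ = (1 + 1/k)·((z_{α/2} + z_β)/d)² = 1.667 × (2.634/0.73)².
n₁ = 1.667 × 13.02 = 21.7.
Round up: n₁ = 22, giving n₂ = 1.5 × 22 = 33.

n₁ = 22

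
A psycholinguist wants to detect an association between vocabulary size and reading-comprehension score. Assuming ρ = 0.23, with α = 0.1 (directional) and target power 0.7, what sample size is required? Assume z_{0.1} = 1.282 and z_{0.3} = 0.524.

n = 63

Fisher's z: C = ½·ln((1+r)/(1−r)) = ½·ln(1.5974) = 0.2342.
n = ((z_{α} + z_β)/C)² + 3.
(1.282 + 0.524) / 0.2342 = 1.806 / 0.2342 = 7.711.
n = 7.711² + 3 = 59.47 + 3 = 62.5.
Round up.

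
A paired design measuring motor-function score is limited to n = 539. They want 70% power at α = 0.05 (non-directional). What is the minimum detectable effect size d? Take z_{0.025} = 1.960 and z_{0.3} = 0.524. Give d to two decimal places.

d_min ≈ 0.11

For a single sample (or paired design) of n = 539: d_min = (z_{α/2} + z_β)/√n.
z-sum = 1.960 + 0.524 = 2.484.
d_min = 2.484 / √539 = 2.484 / 23.216 = 0.107.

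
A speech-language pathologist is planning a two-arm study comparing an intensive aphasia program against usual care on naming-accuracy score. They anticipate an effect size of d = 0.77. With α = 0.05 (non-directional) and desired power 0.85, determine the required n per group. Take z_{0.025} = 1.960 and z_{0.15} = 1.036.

For two independent groups with equal n: n = 2·((z_{α/2} + z_β) / d)².
z_{α/2} + z_β = 1.960 + 1.036 = 2.996.
n = 2 × (2.996 / 0.77)² = 2 × 3.891² = 2 × 15.14 = 30.3.
Round up to the next whole participant.

n = 31 per group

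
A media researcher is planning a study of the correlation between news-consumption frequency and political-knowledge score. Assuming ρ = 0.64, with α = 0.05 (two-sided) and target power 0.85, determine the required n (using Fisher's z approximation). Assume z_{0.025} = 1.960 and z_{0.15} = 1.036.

Fisher's z: C = ½·ln((1+r)/(1−r)) = ½·ln(4.5556) = 0.7582.
n = ((z_{α/2} + z_β)/C)² + 3.
(1.960 + 1.036) / 0.7582 = 2.996 / 0.7582 = 3.951.
n = 3.951² + 3 = 15.61 + 3 = 18.6.
Round up.

n = 19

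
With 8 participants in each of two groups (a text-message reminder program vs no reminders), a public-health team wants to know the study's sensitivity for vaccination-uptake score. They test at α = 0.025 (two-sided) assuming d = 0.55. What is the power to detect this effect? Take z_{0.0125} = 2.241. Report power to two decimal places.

power ≈ 0.13

For two equal groups, power = Φ(d·√(n/2) − z_{α/2}).
d·√(n/2) = 0.55 × √(8/2) = 0.55 × 2.000 = 1.100.
z_β = 1.100 − 2.241 = -1.141.
Power = Φ(-1.141) = 0.127.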